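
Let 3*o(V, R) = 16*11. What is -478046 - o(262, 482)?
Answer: -1434314/3 ≈ -4.7810e+5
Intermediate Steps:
o(V, R) = 176/3 (o(V, R) = (16*11)/3 = (⅓)*176 = 176/3)
-478046 - o(262, 482) = -478046 - 1*176/3 = -478046 - 176/3 = -1434314/3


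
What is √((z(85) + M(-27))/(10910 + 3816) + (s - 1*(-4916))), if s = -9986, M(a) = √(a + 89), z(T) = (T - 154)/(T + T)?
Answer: √(-7943564118370995 + 106395350*√62)/1251710 ≈ 71.204*I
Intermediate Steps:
z(T) = (-154 + T)/(2*T) (z(T) = (-154 + T)/((2*T)) = (-154 + T)*(1/(2*T)) = (-154 + T)/(2*T))
M(a) = √(89 + a)
√((z(85) + M(-27))/(10910 + 3816) + (s - 1*(-4916))) = √(((½)*(-154 + 85)/85 + √(89 - 27))/(10910 + 3816) + (-9986 - 1*(-4916))) = √(((½)*(1/85)*(-69) + √62)/14726 + (-9986 + 4916)) = √((-69/170 + √62)*(1/14726) - 5070) = √((-69/2503420 + √62/14726) - 5070) = √(-12692339469/2503420 + √62/14726)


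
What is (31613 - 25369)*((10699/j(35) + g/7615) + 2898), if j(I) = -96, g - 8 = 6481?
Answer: 3180855911219/182760 ≈ 1.7405e+7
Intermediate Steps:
g = 6489 (g = 8 + 6481 = 6489)
(31613 - 25369)*((10699/j(35) + g/7615) + 2898) = (31613 - 25369)*((10699/(-96) + 6489/7615) + 2898) = 6244*((10699*(-1/96) + 6489*(1/7615)) + 2898) = 6244*((-10699/96 + 6489/7615) + 2898) = 6244*(-80849941/731040 + 2898) = 6244*(2037703979/731040) = 3180855911219/182760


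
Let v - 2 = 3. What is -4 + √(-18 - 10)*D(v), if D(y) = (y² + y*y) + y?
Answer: -4 + 110*I*√7 ≈ -4.0 + 291.03*I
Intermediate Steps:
v = 5 (v = 2 + 3 = 5)
D(y) = y + 2*y² (D(y) = (y² + y²) + y = 2*y² + y = y + 2*y²)
-4 + √(-18 - 10)*D(v) = -4 + √(-18 - 10)*(5*(1 + 2*5)) = -4 + √(-28)*(5*(1 + 10)) = -4 + (2*I*√7)*(5*11) = -4 + (2*I*√7)*55 = -4 + 110*I*√7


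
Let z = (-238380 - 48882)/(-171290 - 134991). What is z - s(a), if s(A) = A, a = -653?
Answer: 200288755/306281 ≈ 653.94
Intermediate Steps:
z = 287262/306281 (z = -287262/(-306281) = -287262*(-1/306281) = 287262/306281 ≈ 0.93790)
z - s(a) = 287262/306281 - 1*(-653) = 287262/306281 + 653 = 200288755/306281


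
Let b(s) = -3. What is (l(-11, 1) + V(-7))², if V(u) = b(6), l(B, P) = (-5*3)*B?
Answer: 26244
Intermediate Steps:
l(B, P) = -15*B
V(u) = -3
(l(-11, 1) + V(-7))² = (-15*(-11) - 3)² = (165 - 3)² = 162² = 26244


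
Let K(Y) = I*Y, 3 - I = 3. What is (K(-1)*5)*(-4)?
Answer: 0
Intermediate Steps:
I = 0 (I = 3 - 1*3 = 3 - 3 = 0)
K(Y) = 0 (K(Y) = 0*Y = 0)
(K(-1)*5)*(-4) = (0*5)*(-4) = 0*(-4) = 0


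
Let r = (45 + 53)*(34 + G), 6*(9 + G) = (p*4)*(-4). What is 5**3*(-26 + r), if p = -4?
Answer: 1301000/3 ≈ 4.3367e+5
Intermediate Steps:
G = 5/3 (G = -9 + (-4*4*(-4))/6 = -9 + (-16*(-4))/6 = -9 + (1/6)*64 = -9 + 32/3 = 5/3 ≈ 1.6667)
r = 10486/3 (r = (45 + 53)*(34 + 5/3) = 98*(107/3) = 10486/3 ≈ 3495.3)
5**3*(-26 + r) = 5**3*(-26 + 10486/3) = 125*(10408/3) = 1301000/3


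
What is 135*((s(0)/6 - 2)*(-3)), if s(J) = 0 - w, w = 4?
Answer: 1080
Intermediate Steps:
s(J) = -4 (s(J) = 0 - 1*4 = 0 - 4 = -4)
135*((s(0)/6 - 2)*(-3)) = 135*((-4/6 - 2)*(-3)) = 135*((-4*⅙ - 2)*(-3)) = 135*((-⅔ - 2)*(-3)) = 135*(-8/3*(-3)) = 135*8 = 1080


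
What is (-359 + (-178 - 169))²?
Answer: 498436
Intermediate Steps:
(-359 + (-178 - 169))² = (-359 - 347)² = (-706)² = 498436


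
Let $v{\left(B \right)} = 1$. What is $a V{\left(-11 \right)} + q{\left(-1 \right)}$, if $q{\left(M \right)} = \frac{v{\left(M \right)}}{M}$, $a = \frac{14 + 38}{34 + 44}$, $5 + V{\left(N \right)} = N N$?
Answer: $\frac{229}{3} \approx 76.333$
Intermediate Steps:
$V{\left(N \right)} = -5 + N^{2}$ ($V{\left(N \right)} = -5 + N N = -5 + N^{2}$)
$a = \frac{2}{3}$ ($a = \frac{52}{78} = 52 \cdot \frac{1}{78} = \frac{2}{3} \approx 0.66667$)
$q{\left(M \right)} = \frac{1}{M}$ ($q{\left(M \right)} = 1 \frac{1}{M} = \frac{1}{M}$)
$a V{\left(-11 \right)} + q{\left(-1 \right)} = \frac{2 \left(-5 + \left(-11\right)^{2}\right)}{3} + \frac{1}{-1} = \frac{2 \left(-5 + 121\right)}{3} - 1 = \frac{2}{3} \cdot 116 - 1 = \frac{232}{3} - 1 = \frac{229}{3}$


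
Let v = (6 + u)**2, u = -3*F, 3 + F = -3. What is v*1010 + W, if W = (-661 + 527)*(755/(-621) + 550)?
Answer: 315606430/621 ≈ 5.0822e+5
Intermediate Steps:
F = -6 (F = -3 - 3 = -6)
u = 18 (u = -3*(-6) = 18)
W = -45666530/621 (W = -134*(755*(-1/621) + 550) = -134*(-755/621 + 550) = -134*340795/621 = -45666530/621 ≈ -73537.)
v = 576 (v = (6 + 18)**2 = 24**2 = 576)
v*1010 + W = 576*1010 - 45666530/621 = 581760 - 45666530/621 = 315606430/621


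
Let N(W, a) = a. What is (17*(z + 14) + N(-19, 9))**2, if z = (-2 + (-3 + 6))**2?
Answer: 69696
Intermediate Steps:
z = 1 (z = (-2 + 3)**2 = 1**2 = 1)
(17*(z + 14) + N(-19, 9))**2 = (17*(1 + 14) + 9)**2 = (17*15 + 9)**2 = (255 + 9)**2 = 264**2 = 69696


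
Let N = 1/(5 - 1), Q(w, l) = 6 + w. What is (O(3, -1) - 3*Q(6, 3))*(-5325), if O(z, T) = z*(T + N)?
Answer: 814725/4 ≈ 2.0368e+5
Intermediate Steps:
N = ¼ (N = 1/4 = ¼ ≈ 0.25000)
O(z, T) = z*(¼ + T) (O(z, T) = z*(T + ¼) = z*(¼ + T))
(O(3, -1) - 3*Q(6, 3))*(-5325) = (3*(¼ - 1) - 3*(6 + 6))*(-5325) = (3*(-¾) - 3*12)*(-5325) = (-9/4 - 36)*(-5325) = -153/4*(-5325) = 814725/4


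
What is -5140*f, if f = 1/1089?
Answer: -5140/1089 ≈ -4.7199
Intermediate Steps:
f = 1/1089 ≈ 0.00091827
-5140*f = -5140*1/1089 = -5140/1089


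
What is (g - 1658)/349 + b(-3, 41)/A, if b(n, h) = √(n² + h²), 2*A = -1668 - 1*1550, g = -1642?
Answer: -3300/349 - 13*√10/1609 ≈ -9.4811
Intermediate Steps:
A = -1609 (A = (-1668 - 1*1550)/2 = (-1668 - 1550)/2 = (½)*(-3218) = -1609)
b(n, h) = √(h² + n²)
(g - 1658)/349 + b(-3, 41)/A = (-1642 - 1658)/349 + √(41² + (-3)²)/(-1609) = -3300*1/349 + √(1681 + 9)*(-1/1609) = -3300/349 + √1690*(-1/1609) = -3300/349 + (13*√10)*(-1/1609) = -3300/349 - 13*√10/1609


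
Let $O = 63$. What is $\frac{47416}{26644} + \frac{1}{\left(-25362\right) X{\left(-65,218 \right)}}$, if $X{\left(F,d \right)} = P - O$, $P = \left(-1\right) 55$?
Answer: $\frac{35475662125}{19934481276} \approx 1.7796$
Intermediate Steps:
$P = -55$
$X{\left(F,d \right)} = -118$ ($X{\left(F,d \right)} = -55 - 63 = -118$)
$\frac{47416}{26644} + \frac{1}{\left(-25362\right) X{\left(-65,218 \right)}} = \frac{47416}{26644} + \frac{1}{\left(-25362\right) \left(-118\right)} = 47416 \cdot \frac{1}{26644} - - \frac{1}{2992716} = \frac{11854}{6661} + \frac{1}{2992716} = \frac{35475662125}{19934481276}$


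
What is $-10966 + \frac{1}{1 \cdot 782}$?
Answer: $- \frac{8575411}{782} \approx -10966.0$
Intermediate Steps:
$-10966 + \frac{1}{1 \cdot 782} = -10966 + \frac{1}{782} = - \frac{8575411}{782}$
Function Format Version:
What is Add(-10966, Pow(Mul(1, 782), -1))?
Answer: Rational(-8575411, 782) ≈ -10966.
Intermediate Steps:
Add(-10966, Pow(Mul(1, 782), -1)) = Add(-10966, Pow(782, -1)) = Add(-10966, Rational(1, 782)) = Rational(-8575411, 782)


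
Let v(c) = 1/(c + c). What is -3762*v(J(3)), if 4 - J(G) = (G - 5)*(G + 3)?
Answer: -1881/16 ≈ -117.56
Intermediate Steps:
J(G) = 4 - (-5 + G)*(3 + G) (J(G) = 4 - (G - 5)*(G + 3) = 4 - (-5 + G)*(3 + G))
v(c) = 1/(2*c)
-3762*v(J(3)) = -1881/(19 - 1*3² + 2*3) = -1881/(19 - 1*9 + 6) = -1881/(19 - 9 + 6) = -1881/16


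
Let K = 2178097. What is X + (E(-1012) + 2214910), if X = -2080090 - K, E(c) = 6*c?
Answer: -2049349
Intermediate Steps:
X = -4258187 (X = -2080090 - 1*2178097 = -2080090 - 2178097 = -4258187)
X + (E(-1012) + 2214910) = -4258187 + (6*(-1012) + 2214910) = -4258187 + (-6072 + 2214910) = -4258187 + 2208838 = -2049349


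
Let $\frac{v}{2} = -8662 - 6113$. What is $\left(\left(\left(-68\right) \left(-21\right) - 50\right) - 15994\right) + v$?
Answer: $-44166$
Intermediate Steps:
$v = -29550$ ($v = 2 \left(-8662 - 6113\right) = 2 \left(-14775\right) = -29550$)
$\left(\left(\left(-68\right) \left(-21\right) - 50\right) - 15994\right) + v = \left(\left(\left(-68\right) \left(-21\right) - 50\right) - 15994\right) - 29550 = \left(\left(1428 - 50\right) - 15994\right) - 29550 = \left(1378 - 15994\right) - 29550 = -14616 - 29550 = -44166$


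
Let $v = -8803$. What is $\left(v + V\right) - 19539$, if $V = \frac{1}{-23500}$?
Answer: $- \frac{666037001}{23500} \approx -28342.0$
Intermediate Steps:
$V = - \frac{1}{23500} \approx -4.2553 \cdot 10^{-5}$
$\left(v + V\right) - 19539 = \left(-8803 - \frac{1}{23500}\right) - 19539 = - \frac{206870501}{23500} - 19539 = - \frac{666037001}{23500}$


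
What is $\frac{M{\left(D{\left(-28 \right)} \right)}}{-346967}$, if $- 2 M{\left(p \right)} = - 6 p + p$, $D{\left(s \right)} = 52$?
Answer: $- \frac{130}{346967} \approx -0.00037468$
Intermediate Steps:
$M{\left(p \right)} = \frac{5 p}{2}$ ($M{\left(p \right)} = - \frac{- 6 p + p}{2} = - \frac{\left(-5\right) p}{2} = \frac{5 p}{2}$)
$\frac{M{\left(D{\left(-28 \right)} \right)}}{-346967} = \frac{\frac{5}{2} \cdot 52}{-346967} = 130 \left(- \frac{1}{346967}\right) = - \frac{130}{346967}$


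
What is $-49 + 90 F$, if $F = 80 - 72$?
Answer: $671$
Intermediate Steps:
$F = 8$
$-49 + 90 F = -49 + 90 \cdot 8 = -49 + 720 = 671$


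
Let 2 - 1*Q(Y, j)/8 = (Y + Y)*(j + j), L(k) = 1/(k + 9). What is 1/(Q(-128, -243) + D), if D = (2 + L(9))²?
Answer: -324/322479719 ≈ -1.0047e-6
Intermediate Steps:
L(k) = 1/(9 + k)
Q(Y, j) = 16 - 32*Y*j (Q(Y, j) = 16 - 8*(Y + Y)*(j + j) = 16 - 8*2*Y*2*j = 16 - 32*Y*j)
D = 1369/324 (D = (2 + 1/(9 + 9))² = (2 + 1/18)² = (37/18)² = 1369/324 ≈ 4.2253)
1/(Q(-128, -243) + D) = 1/((16 - 32*(-128)*(-243)) + 1369/324) = 1/((16 - 995328) + 1369/324) = 1/(-995312 + 1369/324) = 1/(-322479719/324) = -324/322479719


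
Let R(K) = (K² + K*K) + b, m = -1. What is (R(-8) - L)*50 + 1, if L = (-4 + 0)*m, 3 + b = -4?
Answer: 5851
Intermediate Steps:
b = -7 (b = -3 - 4 = -7)
L = 4 (L = (-4 + 0)*(-1) = -4*(-1) = 4)
R(K) = -7 + 2*K² (R(K) = (K² + K*K) - 7 = (K² + K²) - 7 = 2*K² - 7 = -7 + 2*K²)
(R(-8) - L)*50 + 1 = ((-7 + 2*(-8)²) - 1*4)*50 + 1 = ((-7 + 2*64) - 4)*50 + 1 = ((-7 + 128) - 4)*50 + 1 = (121 - 4)*50 + 1 = 117*50 + 1 = 5850 + 1 = 5851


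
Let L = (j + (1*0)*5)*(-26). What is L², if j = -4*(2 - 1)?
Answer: 10816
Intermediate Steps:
j = -4 (j = -4*1 = -4)
L = 104 (L = (-4 + (1*0)*5)*(-26) = (-4 + 0*5)*(-26) = (-4 + 0)*(-26) = -4*(-26) = 104)
L² = 104² = 10816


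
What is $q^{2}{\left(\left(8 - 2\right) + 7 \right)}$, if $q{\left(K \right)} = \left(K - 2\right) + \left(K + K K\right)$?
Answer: $37249$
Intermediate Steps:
$q{\left(K \right)} = -2 + K^{2} + 2 K$ ($q{\left(K \right)} = \left(-2 + K\right) + \left(K + K^{2}\right) = -2 + K^{2} + 2 K$)
$q^{2}{\left(\left(8 - 2\right) + 7 \right)} = \left(-2 + \left(\left(8 - 2\right) + 7\right)^{2} + 2 \left(\left(8 - 2\right) + 7\right)\right)^{2} = \left(-2 + \left(6 + 7\right)^{2} + 2 \left(6 + 7\right)\right)^{2} = \left(-2 + 13^{2} + 2 \cdot 13\right)^{2} = \left(-2 + 169 + 26\right)^{2} = 193^{2} = 37249$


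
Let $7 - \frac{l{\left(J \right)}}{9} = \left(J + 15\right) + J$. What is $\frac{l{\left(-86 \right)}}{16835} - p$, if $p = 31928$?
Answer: $- \frac{537506404}{16835} \approx -31928.0$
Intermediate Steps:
$l{\left(J \right)} = -72 - 18 J$ ($l{\left(J \right)} = 63 - 9 \left(\left(J + 15\right) + J\right) = 63 - 9 \left(\left(15 + J\right) + J\right) = 63 - 9 \left(15 + 2 J\right) = 63 - \left(135 + 18 J\right) = -72 - 18 J$)
$\frac{l{\left(-86 \right)}}{16835} - p = \frac{-72 - -1548}{16835} - 31928 = \left(-72 + 1548\right) \frac{1}{16835} - 31928 = 1476 \cdot \frac{1}{16835} - 31928 = \frac{1476}{16835} - 31928 = - \frac{537506404}{16835}$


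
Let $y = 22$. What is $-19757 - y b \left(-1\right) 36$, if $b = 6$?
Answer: $-15005$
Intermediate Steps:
$-19757 - y b \left(-1\right) 36 = -19757 - 22 \cdot 6 \left(-1\right) 36 = -19757 - 22 \left(-6\right) 36 = -19757 - \left(-132\right) 36 = -19757 - -4752 = -19757 + 4752 = -15005$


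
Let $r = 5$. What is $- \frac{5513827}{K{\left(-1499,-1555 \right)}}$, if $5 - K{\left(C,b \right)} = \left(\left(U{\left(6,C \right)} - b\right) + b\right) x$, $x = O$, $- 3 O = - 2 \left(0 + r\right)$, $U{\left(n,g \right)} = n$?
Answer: $\frac{5513827}{15} \approx 3.6759 \cdot 10^{5}$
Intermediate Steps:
$O = \frac{10}{3}$ ($O = - \frac{\left(-2\right) \left(0 + 5\right)}{3} = - \frac{\left(-2\right) 5}{3} = \left(- \frac{1}{3}\right) \left(-10\right) = \frac{10}{3} \approx 3.3333$)
$x = \frac{10}{3} \approx 3.3333$
$K{\left(C,b \right)} = -15$ ($K{\left(C,b \right)} = 5 - \left(\left(6 - b\right) + b\right) \frac{10}{3} = 5 - 6 \cdot \frac{10}{3} = 5 - 20 = -15$)
$- \frac{5513827}{K{\left(-1499,-1555 \right)}} = - \frac{5513827}{-15} = \left(-5513827\right) \left(- \frac{1}{15}\right) = \frac{5513827}{15}$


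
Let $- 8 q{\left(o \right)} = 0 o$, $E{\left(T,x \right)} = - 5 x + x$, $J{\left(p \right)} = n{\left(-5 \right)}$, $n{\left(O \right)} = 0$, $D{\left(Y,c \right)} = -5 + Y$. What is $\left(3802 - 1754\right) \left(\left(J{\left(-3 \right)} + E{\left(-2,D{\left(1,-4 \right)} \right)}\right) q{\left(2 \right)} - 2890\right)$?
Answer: $-5918720$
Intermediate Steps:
$J{\left(p \right)} = 0$
$E{\left(T,x \right)} = - 4 x$
$q{\left(o \right)} = 0$ ($q{\left(o \right)} = - \frac{0 o}{8} = \left(- \frac{1}{8}\right) 0 = 0$)
$\left(3802 - 1754\right) \left(\left(J{\left(-3 \right)} + E{\left(-2,D{\left(1,-4 \right)} \right)}\right) q{\left(2 \right)} - 2890\right) = \left(3802 - 1754\right) \left(\left(0 - 4 \left(-5 + 1\right)\right) 0 - 2890\right) = 2048 \left(\left(0 - -16\right) 0 - 2890\right) = 2048 \left(\left(0 + 16\right) 0 - 2890\right) = 2048 \left(16 \cdot 0 - 2890\right) = 2048 \left(0 - 2890\right) = 2048 \left(-2890\right) = -5918720$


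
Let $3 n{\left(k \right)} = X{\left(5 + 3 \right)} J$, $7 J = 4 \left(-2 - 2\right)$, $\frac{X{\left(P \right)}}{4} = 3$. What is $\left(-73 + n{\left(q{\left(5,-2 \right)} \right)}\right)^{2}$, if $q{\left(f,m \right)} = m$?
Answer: $\frac{330625}{49} \approx 6747.4$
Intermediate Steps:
$X{\left(P \right)} = 12$ ($X{\left(P \right)} = 4 \cdot 3 = 12$)
$J = - \frac{16}{7}$ ($J = \frac{4 \left(-2 - 2\right)}{7} = \frac{4 \left(-4\right)}{7} = \frac{1}{7} \left(-16\right) = - \frac{16}{7} \approx -2.2857$)
$n{\left(k \right)} = - \frac{64}{7}$ ($n{\left(k \right)} = \frac{12 \left(- \frac{16}{7}\right)}{3} = \frac{1}{3} \left(- \frac{192}{7}\right) = - \frac{64}{7}$)
$\left(-73 + n{\left(q{\left(5,-2 \right)} \right)}\right)^{2} = \left(-73 - \frac{64}{7}\right)^{2} = \left(- \frac{575}{7}\right)^{2} = \frac{330625}{49}$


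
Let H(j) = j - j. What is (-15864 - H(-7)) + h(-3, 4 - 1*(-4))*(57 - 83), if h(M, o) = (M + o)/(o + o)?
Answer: -126977/8 ≈ -15872.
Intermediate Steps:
H(j) = 0
h(M, o) = (M + o)/(2*o) (h(M, o) = (M + o)/((2*o)) = (M + o)*(1/(2*o)) = (M + o)/(2*o))
(-15864 - H(-7)) + h(-3, 4 - 1*(-4))*(57 - 83) = (-15864 - 1*0) + ((-3 + (4 - 1*(-4)))/(2*(4 - 1*(-4))))*(57 - 83) = (-15864 + 0) + ((-3 + (4 + 4))/(2*(4 + 4)))*(-26) = -15864 + ((½)*(-3 + 8)/8)*(-26) = -15864 + ((½)*(⅛)*5)*(-26) = -15864 + (5/16)*(-26) = -15864 - 65/8 = -126977/8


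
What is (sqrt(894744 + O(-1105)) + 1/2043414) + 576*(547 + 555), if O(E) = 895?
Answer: 1297061123329/2043414 + sqrt(895639) ≈ 6.3570e+5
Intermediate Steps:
(sqrt(894744 + O(-1105)) + 1/2043414) + 576*(547 + 555) = (sqrt(894744 + 895) + 1/2043414) + 576*(547 + 555) = (sqrt(895639) + 1/2043414) + 576*1102 = (1/2043414 + sqrt(895639)) + 634752 = 1297061123329/2043414 + sqrt(895639)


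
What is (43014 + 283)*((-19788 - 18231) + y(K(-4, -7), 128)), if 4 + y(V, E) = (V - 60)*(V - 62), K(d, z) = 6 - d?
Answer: -1533709631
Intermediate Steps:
y(V, E) = -4 + (-62 + V)*(-60 + V) (y(V, E) = -4 + (V - 60)*(V - 62) = -4 + (-60 + V)*(-62 + V) = -4 + (-62 + V)*(-60 + V))
(43014 + 283)*((-19788 - 18231) + y(K(-4, -7), 128)) = (43014 + 283)*((-19788 - 18231) + (3716 + (6 - 1*(-4))² - 122*(6 - 1*(-4)))) = 43297*(-38019 + (3716 + (6 + 4)² - 122*(6 + 4))) = 43297*(-38019 + (3716 + 10² - 122*10)) = 43297*(-38019 + (3716 + 100 - 1220)) = 43297*(-38019 + 2596) = 43297*(-35423) = -1533709631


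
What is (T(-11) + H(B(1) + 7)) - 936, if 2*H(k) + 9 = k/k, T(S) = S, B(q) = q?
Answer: -951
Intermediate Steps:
H(k) = -4 (H(k) = -9/2 + (k/k)/2 = -9/2 + (1/2)*1 = -9/2 + 1/2 = -4)
(T(-11) + H(B(1) + 7)) - 936 = (-11 - 4) - 936 = -15 - 936 = -951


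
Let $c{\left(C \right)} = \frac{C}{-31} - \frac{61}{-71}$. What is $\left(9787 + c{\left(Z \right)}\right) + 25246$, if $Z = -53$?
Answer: $\frac{77113287}{2201} \approx 35036.0$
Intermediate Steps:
$c{\left(C \right)} = \frac{61}{71} - \frac{C}{31}$ ($c{\left(C \right)} = C \left(- \frac{1}{31}\right) - - \frac{61}{71} = - \frac{C}{31} + \frac{61}{71} = \frac{61}{71} - \frac{C}{31}$)
$\left(9787 + c{\left(Z \right)}\right) + 25246 = \left(9787 + \left(\frac{61}{71} - - \frac{53}{31}\right)\right) + 25246 = \left(9787 + \left(\frac{61}{71} + \frac{53}{31}\right)\right) + 25246 = \left(9787 + \frac{5654}{2201}\right) + 25246 = \frac{21546841}{2201} + 25246 = \frac{77113287}{2201}$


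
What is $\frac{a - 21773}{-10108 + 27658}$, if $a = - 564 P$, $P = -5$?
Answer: $- \frac{18953}{17550} \approx -1.0799$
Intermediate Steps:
$a = 2820$ ($a = \left(-564\right) \left(-5\right) = 2820$)
$\frac{a - 21773}{-10108 + 27658} = \frac{2820 - 21773}{-10108 + 27658} = - \frac{18953}{17550}$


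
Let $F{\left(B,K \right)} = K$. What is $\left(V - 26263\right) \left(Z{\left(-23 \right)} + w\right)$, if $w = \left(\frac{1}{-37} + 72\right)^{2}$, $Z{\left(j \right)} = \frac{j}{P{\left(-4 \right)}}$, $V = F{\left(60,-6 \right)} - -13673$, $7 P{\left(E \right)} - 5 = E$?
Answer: $- \frac{86549131360}{1369} \approx -6.3221 \cdot 10^{7}$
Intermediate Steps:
$P{\left(E \right)} = \frac{5}{7} + \frac{E}{7}$
$V = 13667$ ($V = -6 - -13673 = -6 + 13673 = 13667$)
$Z{\left(j \right)} = 7 j$ ($Z{\left(j \right)} = \frac{j}{\frac{5}{7} + \frac{1}{7} \left(-4\right)} = \frac{j}{\frac{5}{7} - \frac{4}{7}} = j \frac{1}{\frac{1}{7}} = j 7 = 7 j$)
$w = \frac{7091569}{1369}$ ($w = \left(- \frac{1}{37} + 72\right)^{2} = \left(\frac{2663}{37}\right)^{2} = \frac{7091569}{1369} \approx 5180.1$)
$\left(V - 26263\right) \left(Z{\left(-23 \right)} + w\right) = \left(13667 - 26263\right) \left(7 \left(-23\right) + \frac{7091569}{1369}\right) = - 12596 \left(-161 + \frac{7091569}{1369}\right) = \left(-12596\right) \frac{6871160}{1369} = - \frac{86549131360}{1369}$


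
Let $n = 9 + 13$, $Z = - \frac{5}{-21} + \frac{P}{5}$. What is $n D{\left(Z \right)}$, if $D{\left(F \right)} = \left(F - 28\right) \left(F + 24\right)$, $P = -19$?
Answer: $- \frac{156460568}{11025} \approx -14191.0$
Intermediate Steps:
$Z = - \frac{374}{105}$ ($Z = - \frac{5}{-21} - \frac{19}{5} = \left(-5\right) \left(- \frac{1}{21}\right) - \frac{19}{5} = \frac{5}{21} - \frac{19}{5} = - \frac{374}{105} \approx -3.5619$)
$D{\left(F \right)} = \left(-28 + F\right) \left(24 + F\right)$
$n = 22$
$n D{\left(Z \right)} = 22 \left(-672 + \left(- \frac{374}{105}\right)^{2} - - \frac{1496}{105}\right) = 22 \left(-672 + \frac{139876}{11025} + \frac{1496}{105}\right) = 22 \left(- \frac{7111844}{11025}\right) = - \frac{156460568}{11025}$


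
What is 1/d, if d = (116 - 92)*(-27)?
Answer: -1/648 ≈ -0.0015432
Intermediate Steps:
d = -648 (d = 24*(-27) = -648)
1/d = 1/(-648) = -1/648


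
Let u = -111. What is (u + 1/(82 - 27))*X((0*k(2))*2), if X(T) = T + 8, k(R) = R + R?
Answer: -48832/55 ≈ -887.85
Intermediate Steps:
k(R) = 2*R
X(T) = 8 + T
(u + 1/(82 - 27))*X((0*k(2))*2) = (-111 + 1/(82 - 27))*(8 + (0*(2*2))*2) = (-111 + 1/55)*(8 + (0*4)*2) = (-111 + 1/55)*(8 + 0*2) = -6104*(8 + 0)/55 = -6104/55*8 = -48832/55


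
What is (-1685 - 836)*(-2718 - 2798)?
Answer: 13905836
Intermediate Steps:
(-1685 - 836)*(-2718 - 2798) = -2521*(-5516) = 13905836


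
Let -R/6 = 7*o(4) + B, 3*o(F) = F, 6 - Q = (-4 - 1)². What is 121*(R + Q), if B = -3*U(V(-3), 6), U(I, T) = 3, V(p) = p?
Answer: -2541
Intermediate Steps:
Q = -19 (Q = 6 - (-4 - 1)² = 6 - 1*(-5)² = 6 - 1*25 = 6 - 25 = -19)
o(F) = F/3
B = -9 (B = -3*3 = -9)
R = -2 (R = -6*(7*((⅓)*4) - 9) = -6*(7*(4/3) - 9) = -6*(28/3 - 9) = -6*⅓ = -2)
121*(R + Q) = 121*(-2 - 19) = 121*(-21) = -2541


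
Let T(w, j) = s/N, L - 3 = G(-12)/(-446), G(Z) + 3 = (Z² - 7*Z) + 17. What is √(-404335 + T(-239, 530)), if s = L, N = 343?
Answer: I*√48277326835787/10927 ≈ 635.87*I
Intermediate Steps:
G(Z) = 14 + Z² - 7*Z (G(Z) = -3 + ((Z² - 7*Z) + 17) = -3 + (17 + Z² - 7*Z) = 14 + Z² - 7*Z)
L = 548/223 (L = 3 + (14 + (-12)² - 7*(-12))/(-446) = 3 + (14 + 144 + 84)*(-1/446) = 3 + 242*(-1/446) = 3 - 121/223 = 548/223 ≈ 2.4574)
s = 548/223 ≈ 2.4574
T(w, j) = 548/76489 (T(w, j) = (548/223)/343 = (548/223)*(1/343) = 548/76489)
√(-404335 + T(-239, 530)) = √(-404335 + 548/76489) = √(-30927179267/76489) = I*√48277326835787/10927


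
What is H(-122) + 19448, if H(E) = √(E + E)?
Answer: 19448 + 2*I*√61 ≈ 19448.0 + 15.62*I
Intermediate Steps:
H(E) = √2*√E (H(E) = √(2*E) = √2*√E)
H(-122) + 19448 = √2*√(-122) + 19448 = √2*(I*√122) + 19448 = 2*I*√61 + 19448 = 19448 + 2*I*√61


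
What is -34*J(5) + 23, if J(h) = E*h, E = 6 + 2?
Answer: -1337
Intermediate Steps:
E = 8
J(h) = 8*h
-34*J(5) + 23 = -272*5 + 23 = -34*40 + 23 = -1360 + 23 = -1337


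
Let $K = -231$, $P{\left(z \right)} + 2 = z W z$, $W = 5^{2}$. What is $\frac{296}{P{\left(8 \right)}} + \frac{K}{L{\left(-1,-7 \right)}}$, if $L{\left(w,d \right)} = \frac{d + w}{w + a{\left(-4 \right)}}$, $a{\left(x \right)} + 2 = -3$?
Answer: $- \frac{553115}{3196} \approx -173.06$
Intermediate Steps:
$a{\left(x \right)} = -5$ ($a{\left(x \right)} = -2 - 3 = -5$)
$W = 25$
$L{\left(w,d \right)} = \frac{d + w}{-5 + w}$ ($L{\left(w,d \right)} = \frac{d + w}{w - 5} = \frac{d + w}{-5 + w}$)
$P{\left(z \right)} = -2 + 25 z^{2}$ ($P{\left(z \right)} = -2 + z 25 z = -2 + 25 z z = -2 + 25 z^{2}$)
$\frac{296}{P{\left(8 \right)}} + \frac{K}{L{\left(-1,-7 \right)}} = \frac{296}{-2 + 25 \cdot 8^{2}} - \frac{231}{\frac{1}{-5 - 1} \left(-7 - 1\right)} = \frac{296}{-2 + 25 \cdot 64} - \frac{231}{\frac{1}{-6} \left(-8\right)} = \frac{296}{-2 + 1600} - \frac{231}{\left(- \frac{1}{6}\right) \left(-8\right)} = \frac{296}{1598} - \frac{231}{\frac{4}{3}} = 296 \cdot \frac{1}{1598} - \frac{693}{4} = \frac{148}{799} - \frac{693}{4} = - \frac{553115}{3196}$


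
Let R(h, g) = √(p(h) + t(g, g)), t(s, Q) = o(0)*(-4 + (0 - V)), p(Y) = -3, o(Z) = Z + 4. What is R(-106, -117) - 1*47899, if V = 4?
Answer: -47899 + I*√35 ≈ -47899.0 + 5.9161*I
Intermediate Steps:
o(Z) = 4 + Z
t(s, Q) = -32 (t(s, Q) = (4 + 0)*(-4 + (0 - 1*4)) = 4*(-4 + (0 - 4)) = 4*(-4 - 4) = 4*(-8) = -32)
R(h, g) = I*√35 (R(h, g) = √(-3 - 32) = √(-35) = I*√35)
R(-106, -117) - 1*47899 = I*√35 - 1*47899 = I*√35 - 47899 = -47899 + I*√35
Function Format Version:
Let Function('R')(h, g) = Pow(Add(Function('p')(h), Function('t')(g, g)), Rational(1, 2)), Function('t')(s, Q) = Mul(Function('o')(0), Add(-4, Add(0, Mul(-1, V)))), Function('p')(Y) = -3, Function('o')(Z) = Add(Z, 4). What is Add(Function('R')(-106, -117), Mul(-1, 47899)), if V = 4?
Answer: Add(-47899, Mul(I, Pow(35, Rational(1, 2)))) ≈ Add(-47899., Mul(5.9161, I))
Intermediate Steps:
Function('o')(Z) = Add(4, Z)
Function('t')(s, Q) = -32 (Function('t')(s, Q) = Mul(Add(4, 0), Add(-4, Add(0, Mul(-1, 4)))) = Mul(4, Add(-4, Add(0, -4))) = Mul(4, Add(-4, -4)) = Mul(4, -8) = -32)
Function('R')(h, g) = Mul(I, Pow(35, Rational(1, 2))) (Function('R')(h, g) = Pow(Add(-3, -32), Rational(1, 2)) = Pow(-35, Rational(1, 2)) = Mul(I, Pow(35, Rational(1, 2))))
Add(Function('R')(-106, -117), Mul(-1, 47899)) = Add(Mul(I, Pow(35, Rational(1, 2))), Mul(-1, 47899)) = Add(Mul(I, Pow(35, Rational(1, 2))), -47899) = Add(-47899, Mul(I, Pow(35, Rational(1, 2))))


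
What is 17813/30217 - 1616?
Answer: -48812859/30217 ≈ -1615.4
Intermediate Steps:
17813/30217 - 1616 = -48812859/30217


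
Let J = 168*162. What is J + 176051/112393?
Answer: 3059063939/112393 ≈ 27218.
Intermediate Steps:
J = 27216
J + 176051/112393 = 27216 + 176051/112393 = 3059063939/112393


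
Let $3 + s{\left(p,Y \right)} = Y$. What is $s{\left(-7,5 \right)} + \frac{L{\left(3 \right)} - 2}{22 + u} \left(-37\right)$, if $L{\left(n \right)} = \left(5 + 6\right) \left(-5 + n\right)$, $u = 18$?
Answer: $\frac{121}{5} \approx 24.2$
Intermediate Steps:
$s{\left(p,Y \right)} = -3 + Y$
$L{\left(n \right)} = -55 + 11 n$ ($L{\left(n \right)} = 11 \left(-5 + n\right) = -55 + 11 n$)
$s{\left(-7,5 \right)} + \frac{L{\left(3 \right)} - 2}{22 + u} \left(-37\right) = \left(-3 + 5\right) + \frac{\left(-55 + 11 \cdot 3\right) - 2}{22 + 18} \left(-37\right) = 2 + \frac{\left(-55 + 33\right) - 2}{40} \left(-37\right) = 2 + \left(-22 - 2\right) \frac{1}{40} \left(-37\right) = 2 + \left(-24\right) \frac{1}{40} \left(-37\right) = 2 - - \frac{111}{5} = 2 + \frac{111}{5} = \frac{121}{5}$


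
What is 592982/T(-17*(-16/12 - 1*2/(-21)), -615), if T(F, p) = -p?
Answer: 592982/615 ≈ 964.20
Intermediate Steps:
592982/T(-17*(-16/12 - 1*2/(-21)), -615) = 592982/((-1*(-615))) = 592982/615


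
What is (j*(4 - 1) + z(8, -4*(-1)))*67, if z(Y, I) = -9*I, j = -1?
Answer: -2613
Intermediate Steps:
(j*(4 - 1) + z(8, -4*(-1)))*67 = (-(4 - 1) - (-36)*(-1))*67 = (-1*3 - 9*4)*67 = (-3 - 36)*67 = -39*67 = -2613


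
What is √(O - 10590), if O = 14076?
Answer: √3486 ≈ 59.042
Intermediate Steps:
√(O - 10590) = √(14076 - 10590) = √3486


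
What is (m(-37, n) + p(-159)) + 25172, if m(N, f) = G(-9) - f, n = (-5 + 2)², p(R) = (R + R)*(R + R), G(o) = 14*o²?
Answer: 127421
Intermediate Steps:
p(R) = 4*R² (p(R) = (2*R)*(2*R) = 4*R²)
n = 9 (n = (-3)² = 9)
m(N, f) = 1134 - f (m(N, f) = 14*(-9)² - f = 14*81 - f = 1134 - f)
(m(-37, n) + p(-159)) + 25172 = ((1134 - 1*9) + 4*(-159)²) + 25172 = ((1134 - 9) + 4*25281) + 25172 = (1125 + 101124) + 25172 = 102249 + 25172 = 127421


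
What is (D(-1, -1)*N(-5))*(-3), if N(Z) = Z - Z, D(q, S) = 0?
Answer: 0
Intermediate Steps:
N(Z) = 0
(D(-1, -1)*N(-5))*(-3) = (0*0)*(-3) = 0*(-3) = 0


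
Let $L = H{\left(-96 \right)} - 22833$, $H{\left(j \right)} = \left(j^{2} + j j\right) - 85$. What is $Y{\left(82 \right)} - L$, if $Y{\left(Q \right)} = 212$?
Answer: $4698$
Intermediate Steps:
$H{\left(j \right)} = -85 + 2 j^{2}$ ($H{\left(j \right)} = \left(j^{2} + j^{2}\right) - 85 = 2 j^{2} - 85 = -85 + 2 j^{2}$)
$L = -4486$ ($L = \left(-85 + 2 \left(-96\right)^{2}\right) - 22833 = \left(-85 + 2 \cdot 9216\right) - 22833 = \left(-85 + 18432\right) - 22833 = 18347 - 22833 = -4486$)
$Y{\left(82 \right)} - L = 212 - -4486 = 212 + 4486 = 4698$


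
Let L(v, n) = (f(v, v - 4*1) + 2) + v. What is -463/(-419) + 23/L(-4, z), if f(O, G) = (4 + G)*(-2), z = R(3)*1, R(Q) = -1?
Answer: 12415/2514 ≈ 4.9383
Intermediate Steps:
z = -1 (z = -1*1 = -1)
f(O, G) = -8 - 2*G
L(v, n) = 2 - v (L(v, n) = ((-8 - 2*(v - 4*1)) + 2) + v = ((-8 - 2*(v - 4)) + 2) + v = ((-8 - 2*(-4 + v)) + 2) + v = ((-8 + (8 - 2*v)) + 2) + v = (-2*v + 2) + v = (2 - 2*v) + v = 2 - v)
-463/(-419) + 23/L(-4, z) = -463/(-419) + 23/(2 - 1*(-4)) = -463*(-1/419) + 23/(2 + 4) = 463/419 + 23/6 = 12415/2514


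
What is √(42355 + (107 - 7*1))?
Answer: √42455 ≈ 206.05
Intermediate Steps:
√(42355 + (107 - 7*1)) = √(42355 + (107 - 7)) = √(42355 + 100) = √42455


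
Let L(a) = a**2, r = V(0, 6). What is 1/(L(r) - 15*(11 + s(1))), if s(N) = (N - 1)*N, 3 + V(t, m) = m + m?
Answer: -1/84 ≈ -0.011905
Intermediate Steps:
V(t, m) = -3 + 2*m (V(t, m) = -3 + (m + m) = -3 + 2*m)
s(N) = N*(-1 + N) (s(N) = (-1 + N)*N = N*(-1 + N))
r = 9 (r = -3 + 2*6 = -3 + 12 = 9)
1/(L(r) - 15*(11 + s(1))) = 1/(9**2 - 15*(11 + 1*(-1 + 1))) = 1/(81 - 15*(11 + 1*0)) = 1/(81 - 15*(11 + 0)) = 1/(81 - 15*11) = 1/(81 - 165) = 1/(-84) = -1/84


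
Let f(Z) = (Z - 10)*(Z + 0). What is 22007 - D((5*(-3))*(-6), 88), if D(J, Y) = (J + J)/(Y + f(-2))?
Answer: 616151/28 ≈ 22005.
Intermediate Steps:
f(Z) = Z*(-10 + Z) (f(Z) = (-10 + Z)*Z = Z*(-10 + Z))
D(J, Y) = 2*J/(24 + Y) (D(J, Y) = (J + J)/(Y - 2*(-10 - 2)) = (2*J)/(Y - 2*(-12)) = (2*J)/(Y + 24) = (2*J)/(24 + Y) = 2*J/(24 + Y))
22007 - D((5*(-3))*(-6), 88) = 22007 - 2*(5*(-3))*(-6)/(24 + 88) = 22007 - 2*(-15*(-6))/112 = 22007 - 2*90/112 = 22007 - 1*45/28 = 22007 - 45/28 = 616151/28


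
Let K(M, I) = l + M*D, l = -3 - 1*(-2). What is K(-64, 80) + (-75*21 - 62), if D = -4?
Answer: -1382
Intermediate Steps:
l = -1 (l = -3 + 2 = -1)
K(M, I) = -1 - 4*M (K(M, I) = -1 + M*(-4) = -1 - 4*M)
K(-64, 80) + (-75*21 - 62) = (-1 - 4*(-64)) + (-75*21 - 62) = (-1 + 256) + (-1575 - 62) = 255 - 1637 = -1382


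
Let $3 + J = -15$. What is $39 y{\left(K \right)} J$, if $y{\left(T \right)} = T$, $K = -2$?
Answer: $1404$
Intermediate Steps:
$J = -18$ ($J = -3 - 15 = -18$)
$39 y{\left(K \right)} J = 39 \left(-2\right) \left(-18\right) = \left(-78\right) \left(-18\right) = 1404$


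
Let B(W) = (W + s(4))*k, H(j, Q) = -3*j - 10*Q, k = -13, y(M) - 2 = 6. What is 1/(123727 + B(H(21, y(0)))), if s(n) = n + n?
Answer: 1/125482 ≈ 7.9693e-6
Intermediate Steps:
y(M) = 8 (y(M) = 2 + 6 = 8)
s(n) = 2*n
H(j, Q) = -10*Q - 3*j
B(W) = -104 - 13*W (B(W) = (W + 2*4)*(-13) = (W + 8)*(-13) = (8 + W)*(-13) = -104 - 13*W)
1/(123727 + B(H(21, y(0)))) = 1/(123727 + (-104 - 13*(-10*8 - 3*21))) = 1/(123727 + (-104 - 13*(-80 - 63))) = 1/(123727 + (-104 - 13*(-143))) = 1/(123727 + (-104 + 1859)) = 1/(123727 + 1755) = 1/125482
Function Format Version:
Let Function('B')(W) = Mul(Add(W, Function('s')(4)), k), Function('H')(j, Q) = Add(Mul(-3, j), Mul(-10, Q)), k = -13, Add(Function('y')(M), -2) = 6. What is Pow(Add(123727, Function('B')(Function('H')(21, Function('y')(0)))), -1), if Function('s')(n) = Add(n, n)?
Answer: Rational(1, 125482) ≈ 7.9693e-6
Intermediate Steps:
Function('y')(M) = 8 (Function('y')(M) = Add(2, 6) = 8)
Function('s')(n) = Mul(2, n)
Function('H')(j, Q) = Add(Mul(-10, Q), Mul(-3, j))
Function('B')(W) = Add(-104, Mul(-13, W)) (Function('B')(W) = Mul(Add(W, Mul(2, 4)), -13) = Mul(Add(W, 8), -13) = Mul(Add(8, W), -13) = Add(-104, Mul(-13, W)))
Pow(Add(123727, Function('B')(Function('H')(21, Function('y')(0)))), -1) = Pow(Add(123727, Add(-104, Mul(-13, Add(Mul(-10, 8), Mul(-3, 21))))), -1) = Pow(Add(123727, Add(-104, Mul(-13, Add(-80, -63)))), -1) = Pow(Add(123727, Add(-104, Mul(-13, -143))), -1) = Pow(Add(123727, Add(-104, 1859)), -1) = Pow(Add(123727, 1755), -1) = Pow(125482, -1) = Rational(1, 125482)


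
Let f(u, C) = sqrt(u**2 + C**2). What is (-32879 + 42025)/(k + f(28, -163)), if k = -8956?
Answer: -81911576/80182583 - 9146*sqrt(27353)/80182583 ≈ -1.0404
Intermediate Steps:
f(u, C) = sqrt(C**2 + u**2)
(-32879 + 42025)/(k + f(28, -163)) = (-32879 + 42025)/(-8956 + sqrt((-163)**2 + 28**2)) = 9146/(-8956 + sqrt(26569 + 784)) = 9146/(-8956 + sqrt(27353))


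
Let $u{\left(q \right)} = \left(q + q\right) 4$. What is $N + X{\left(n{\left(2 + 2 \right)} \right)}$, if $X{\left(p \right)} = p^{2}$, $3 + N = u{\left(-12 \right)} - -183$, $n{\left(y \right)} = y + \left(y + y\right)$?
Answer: $228$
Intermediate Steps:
$n{\left(y \right)} = 3 y$ ($n{\left(y \right)} = y + 2 y = 3 y$)
$u{\left(q \right)} = 8 q$ ($u{\left(q \right)} = 2 q 4 = 8 q$)
$N = 84$ ($N = -3 + \left(8 \left(-12\right) - -183\right) = -3 + \left(-96 + 183\right) = -3 + 87 = 84$)
$N + X{\left(n{\left(2 + 2 \right)} \right)} = 84 + \left(3 \left(2 + 2\right)\right)^{2} = 84 + \left(3 \cdot 4\right)^{2} = 84 + 12^{2} = 84 + 144 = 228$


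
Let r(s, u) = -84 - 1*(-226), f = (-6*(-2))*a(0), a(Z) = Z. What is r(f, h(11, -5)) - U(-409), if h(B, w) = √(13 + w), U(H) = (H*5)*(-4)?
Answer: -8038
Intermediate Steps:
U(H) = -20*H (U(H) = (5*H)*(-4) = -20*H)
f = 0 (f = -6*(-2)*0 = 12*0 = 0)
r(s, u) = 142 (r(s, u) = -84 + 226 = 142)
r(f, h(11, -5)) - U(-409) = 142 - (-20)*(-409) = 142 - 1*8180 = 142 - 8180 = -8038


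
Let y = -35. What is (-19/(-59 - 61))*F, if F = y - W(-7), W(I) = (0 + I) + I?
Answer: -133/40 ≈ -3.3250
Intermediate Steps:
W(I) = 2*I (W(I) = I + I = 2*I)
F = -21 (F = -35 - 2*(-7) = -35 - 1*(-14) = -35 + 14 = -21)
(-19/(-59 - 61))*F = (-19/(-59 - 61))*(-21) = (-19/(-120))*(-21) = -1/120*(-19)*(-21) = (19/120)*(-21) = -133/40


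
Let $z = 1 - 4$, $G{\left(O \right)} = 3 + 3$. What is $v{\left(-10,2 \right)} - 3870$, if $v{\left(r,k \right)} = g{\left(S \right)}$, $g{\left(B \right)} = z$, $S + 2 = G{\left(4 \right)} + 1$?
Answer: $-3873$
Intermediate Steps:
$G{\left(O \right)} = 6$
$S = 5$ ($S = -2 + \left(6 + 1\right) = -2 + 7 = 5$)
$z = -3$
$g{\left(B \right)} = -3$
$v{\left(r,k \right)} = -3$
$v{\left(-10,2 \right)} - 3870 = -3 - 3870 = -3873$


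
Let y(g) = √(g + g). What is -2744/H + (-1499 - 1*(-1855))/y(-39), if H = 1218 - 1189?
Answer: -2744/29 - 178*I*√78/39 ≈ -94.621 - 40.309*I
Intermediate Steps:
y(g) = √2*√g (y(g) = √(2*g) = √2*√g)
H = 29
-2744/H + (-1499 - 1*(-1855))/y(-39) = -2744/29 + (-1499 - 1*(-1855))/((√2*√(-39))) = -2744*1/29 + (-1499 + 1855)/((√2*(I*√39))) = -2744/29 + 356/((I*√78)) = -2744/29 + 356*(-I*√78/78) = -2744/29 - 178*I*√78/39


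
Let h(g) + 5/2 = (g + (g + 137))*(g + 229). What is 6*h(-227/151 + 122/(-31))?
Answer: 3706625641845/21911761 ≈ 1.6916e+5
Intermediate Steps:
h(g) = -5/2 + (137 + 2*g)*(229 + g) (h(g) = -5/2 + (g + (g + 137))*(g + 229) = -5/2 + (g + (137 + g))*(229 + g) = -5/2 + (137 + 2*g)*(229 + g))
6*h(-227/151 + 122/(-31)) = 6*(62741/2 + 2*(-227/151 + 122/(-31))**2 + 595*(-227/151 + 122/(-31))) = 6*(62741/2 + 2*(-227*1/151 + 122*(-1/31))**2 + 595*(-227*1/151 + 122*(-1/31))) = 6*(62741/2 + 2*(-227/151 - 122/31)**2 + 595*(-227/151 - 122/31)) = 6*(62741/2 + 2*(-25459/4681)**2 + 595*(-25459/4681)) = 6*(62741/2 + 2*(648160681/21911761) - 15148105/4681) = 6*(62741/2 + 1296321362/21911761 - 15148105/4681) = 6*(1235541880615/43823522) = 3706625641845/21911761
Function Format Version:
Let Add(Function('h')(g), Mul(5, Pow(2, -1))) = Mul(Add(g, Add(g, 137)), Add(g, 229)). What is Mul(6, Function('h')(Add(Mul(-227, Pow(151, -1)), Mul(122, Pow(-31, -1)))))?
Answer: Rational(3706625641845, 21911761) ≈ 1.6916e+5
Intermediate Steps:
Function('h')(g) = Add(Rational(-5, 2), Mul(Add(137, Mul(2, g)), Add(229, g))) (Function('h')(g) = Add(Rational(-5, 2), Mul(Add(g, Add(g, 137)), Add(g, 229))) = Add(Rational(-5, 2), Mul(Add(g, Add(137, g)), Add(229, g))) = Add(Rational(-5, 2), Mul(Add(137, Mul(2, g)), Add(229, g))))
Mul(6, Function('h')(Add(Mul(-227, Pow(151, -1)), Mul(122, Pow(-31, -1))))) = Mul(6, Add(Rational(62741, 2), Mul(2, Pow(Add(Mul(-227, Pow(151, -1)), Mul(122, Pow(-31, -1))), 2)), Mul(595, Add(Mul(-227, Pow(151, -1)), Mul(122, Pow(-31, -1)))))) = Mul(6, Add(Rational(62741, 2), Mul(2, Pow(Add(Mul(-227, Rational(1, 151)), Mul(122, Rational(-1, 31))), 2)), Mul(595, Add(Mul(-227, Rational(1, 151)), Mul(122, Rational(-1, 31)))))) = Mul(6, Add(Rational(62741, 2), Mul(2, Pow(Add(Rational(-227, 151), Rational(-122, 31)), 2)), Mul(595, Add(Rational(-227, 151), Rational(-122, 31))))) = Mul(6, Add(Rational(62741, 2), Mul(2, Pow(Rational(-25459, 4681), 2)), Mul(595, Rational(-25459, 4681)))) = Mul(6, Add(Rational(62741, 2), Mul(2, Rational(648160681, 21911761)), Rational(-15148105, 4681))) = Mul(6, Add(Rational(62741, 2), Rational(1296321362, 21911761), Rational(-15148105, 4681))) = Mul(6, Rational(1235541880615, 43823522)) = Rational(3706625641845, 21911761)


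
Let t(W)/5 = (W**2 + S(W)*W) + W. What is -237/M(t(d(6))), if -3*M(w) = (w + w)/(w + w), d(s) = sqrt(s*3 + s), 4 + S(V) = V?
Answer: 711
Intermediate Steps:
S(V) = -4 + V
d(s) = 2*sqrt(s) (d(s) = sqrt(3*s + s) = sqrt(4*s) = 2*sqrt(s))
t(W) = 5*W + 5*W**2 + 5*W*(-4 + W) (t(W) = 5*((W**2 + (-4 + W)*W) + W) = 5*((W**2 + W*(-4 + W)) + W) = 5*(W + W**2 + W*(-4 + W)) = 5*W + 5*W**2 + 5*W*(-4 + W))
M(w) = -1/3 (M(w) = -(w + w)/(3*(w + w)) = -2*w/(3*(2*w)) = -2*w*1/(2*w)/3 = -1/3*1 = -1/3)
-237/M(t(d(6))) = -237/(-1/3) = -237*(-3) = 711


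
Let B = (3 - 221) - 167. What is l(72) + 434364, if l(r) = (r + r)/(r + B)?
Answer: 135955788/313 ≈ 4.3436e+5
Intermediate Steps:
B = -385 (B = -218 - 167 = -385)
l(r) = 2*r/(-385 + r) (l(r) = (r + r)/(r - 385) = (2*r)/(-385 + r) = 2*r/(-385 + r))
l(72) + 434364 = 2*72/(-385 + 72) + 434364 = 2*72/(-313) + 434364 = 2*72*(-1/313) + 434364 = -144/313 + 434364 = 135955788/313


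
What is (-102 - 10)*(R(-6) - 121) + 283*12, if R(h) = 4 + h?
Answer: 17172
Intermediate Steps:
(-102 - 10)*(R(-6) - 121) + 283*12 = (-102 - 10)*((4 - 6) - 121) + 283*12 = -112*(-2 - 121) + 3396 = -112*(-123) + 3396 = 13776 + 3396 = 17172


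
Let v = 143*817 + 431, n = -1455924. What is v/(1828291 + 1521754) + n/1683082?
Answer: -2340024677548/2819200219345 ≈ -0.83003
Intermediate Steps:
v = 117262 (v = 116831 + 431 = 117262)
v/(1828291 + 1521754) + n/1683082 = 117262/(1828291 + 1521754) - 1455924/1683082 = 117262/3350045 - 1455924*1/1683082 = 117262*(1/3350045) - 727962/841541 = 117262/3350045 - 727962/841541 = -2340024677548/2819200219345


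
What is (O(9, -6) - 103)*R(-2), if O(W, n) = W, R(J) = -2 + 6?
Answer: -376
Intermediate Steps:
R(J) = 4
(O(9, -6) - 103)*R(-2) = (9 - 103)*4 = -94*4 = -376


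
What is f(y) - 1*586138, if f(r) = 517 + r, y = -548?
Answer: -586169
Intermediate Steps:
f(y) - 1*586138 = (517 - 548) - 1*586138 = -31 - 586138 = -586169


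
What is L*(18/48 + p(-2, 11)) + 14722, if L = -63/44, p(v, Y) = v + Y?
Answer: 5177419/352 ≈ 14709.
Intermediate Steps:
p(v, Y) = Y + v
L = -63/44 (L = -63*1/44 = -63/44 ≈ -1.4318)
L*(18/48 + p(-2, 11)) + 14722 = -63*(18/48 + (11 - 2))/44 + 14722 = -63*(18*(1/48) + 9)/44 + 14722 = -63*(3/8 + 9)/44 + 14722 = -63/44*75/8 + 14722 = -4725/352 + 14722 = 5177419/352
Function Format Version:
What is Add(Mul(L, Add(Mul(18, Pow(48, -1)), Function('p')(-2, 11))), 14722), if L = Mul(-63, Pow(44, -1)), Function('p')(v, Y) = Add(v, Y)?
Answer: Rational(5177419, 352) ≈ 14709.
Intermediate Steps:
Function('p')(v, Y) = Add(Y, v)
L = Rational(-63, 44) (L = Mul(-63, Rational(1, 44)) = Rational(-63, 44) ≈ -1.4318)
Add(Mul(L, Add(Mul(18, Pow(48, -1)), Function('p')(-2, 11))), 14722) = Add(Mul(Rational(-63, 44), Add(Mul(18, Pow(48, -1)), Add(11, -2))), 14722) = Add(Mul(Rational(-63, 44), Add(Mul(18, Rational(1, 48)), 9)), 14722) = Add(Mul(Rational(-63, 44), Add(Rational(3, 8), 9)), 14722) = Add(Mul(Rational(-63, 44), Rational(75, 8)), 14722) = Add(Rational(-4725, 352), 14722) = Rational(5177419, 352)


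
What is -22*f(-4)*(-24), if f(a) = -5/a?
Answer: 660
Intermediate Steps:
-22*f(-4)*(-24) = -(-110)/(-4)*(-24) = -(-110)*(-1)/4*(-24) = -22*5/4*(-24) = -55/2*(-24) = 660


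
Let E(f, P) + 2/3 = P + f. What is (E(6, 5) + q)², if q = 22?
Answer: 9409/9 ≈ 1045.4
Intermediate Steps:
E(f, P) = -⅔ + P + f (E(f, P) = -⅔ + (P + f) = -⅔ + P + f)
(E(6, 5) + q)² = ((-⅔ + 5 + 6) + 22)² = (31/3 + 22)² = (97/3)² = 9409/9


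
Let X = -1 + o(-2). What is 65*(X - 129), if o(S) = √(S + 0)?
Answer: -8450 + 65*I*√2 ≈ -8450.0 + 91.924*I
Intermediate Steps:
o(S) = √S
X = -1 + I*√2 (X = -1 + √(-2) = -1 + I*√2 ≈ -1.0 + 1.4142*I)
65*(X - 129) = 65*((-1 + I*√2) - 129) = 65*(-130 + I*√2) = -8450 + 65*I*√2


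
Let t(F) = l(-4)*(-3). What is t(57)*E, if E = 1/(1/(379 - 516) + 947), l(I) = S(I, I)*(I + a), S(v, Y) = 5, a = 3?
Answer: 685/43246 ≈ 0.015840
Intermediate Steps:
l(I) = 15 + 5*I (l(I) = 5*(I + 3) = 5*(3 + I) = 15 + 5*I)
t(F) = 15 (t(F) = (15 + 5*(-4))*(-3) = (15 - 20)*(-3) = -5*(-3) = 15)
E = 137/129738 (E = 1/(1/(-137) + 947) = 1/(-1/137 + 947) = 1/(129738/137) = 137/129738 ≈ 0.0010560)
t(57)*E = 15*(137/129738) = 685/43246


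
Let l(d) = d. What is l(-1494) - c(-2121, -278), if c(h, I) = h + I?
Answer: 905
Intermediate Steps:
c(h, I) = I + h
l(-1494) - c(-2121, -278) = -1494 - (-278 - 2121) = -1494 - 1*(-2399) = -1494 + 2399 = 905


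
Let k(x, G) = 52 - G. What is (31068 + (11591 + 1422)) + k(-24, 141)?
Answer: 43992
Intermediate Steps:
(31068 + (11591 + 1422)) + k(-24, 141) = (31068 + (11591 + 1422)) + (52 - 1*141) = (31068 + 13013) + (52 - 141) = 44081 - 89 = 43992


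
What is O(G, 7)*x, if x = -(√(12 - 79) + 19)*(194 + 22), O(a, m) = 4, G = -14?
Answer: -16416 - 864*I*√67 ≈ -16416.0 - 7072.1*I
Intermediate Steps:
x = -4104 - 216*I*√67 (x = -(√(-67) + 19)*216 = -(I*√67 + 19)*216 = -(19 + I*√67)*216 = -(4104 + 216*I*√67) = -4104 - 216*I*√67 ≈ -4104.0 - 1768.0*I)
O(G, 7)*x = 4*(-4104 - 216*I*√67) = -16416 - 864*I*√67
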